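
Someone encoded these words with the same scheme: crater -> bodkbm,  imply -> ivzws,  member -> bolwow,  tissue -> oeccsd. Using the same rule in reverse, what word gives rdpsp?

Two steps: reverse the string, then apply a Caesar shift of +10.
Decoding rdpsp: shift back: r−10=h, d−10=t, p−10=f, s−10=i, p−10=f → htfif; then reverse → fifth.

fifth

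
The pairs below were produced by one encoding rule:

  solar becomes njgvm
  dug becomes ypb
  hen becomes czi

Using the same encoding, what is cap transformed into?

xvk

It's a constant shift of +21 (ROT21).
On cap: c+21=x, a+21=v, p+21=k.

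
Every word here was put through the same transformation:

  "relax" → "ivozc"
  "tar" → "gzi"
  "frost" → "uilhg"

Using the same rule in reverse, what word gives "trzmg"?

giant

Each pair mirrors across the alphabet (r↔i, e↔v, l↔o): positions sum to 25. This is the alphabet-reversal cipher (Atbash): a becomes z, b becomes y, etc.
Reversing it on trzmg: t↔g, r↔i, z↔a, m↔n, g↔t.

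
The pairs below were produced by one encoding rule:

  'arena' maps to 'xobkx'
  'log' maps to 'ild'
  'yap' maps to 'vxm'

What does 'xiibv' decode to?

alley

Compare letters: a→x is +23, r→o is +23, e→b is +23 — a constant shift. It's a constant shift of +23 (ROT23).
Decoding xiibv: x−23=a, i−23=l, i−23=l, b−23=e, v−23=y.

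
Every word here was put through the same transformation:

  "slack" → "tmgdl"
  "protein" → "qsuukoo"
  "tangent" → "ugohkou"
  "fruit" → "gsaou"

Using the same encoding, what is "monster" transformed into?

The shift depends on letter class: consonant s→t is +1, but vowel a→g is +6. The rule splits by letter class: vowels +6, consonants +1.
For monster: m(cons)+1=n, o(vowel)+6=u, n(cons)+1=o, s(cons)+1=t, t(cons)+1=u, e(vowel)+6=k, r(cons)+1=s.

nuotuks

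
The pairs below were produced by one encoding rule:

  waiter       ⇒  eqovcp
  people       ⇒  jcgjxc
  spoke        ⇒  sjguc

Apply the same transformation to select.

scxcwv

w(22)→e(4) and a(0)→q(16) fit y≡3x+16 (mod 26); the inverse of 3 mod 26 is 9. This is an affine cipher: with a=0,…,z=25, each position x becomes (3x+16) mod 26.
Applying it to select: s(18)→3·18+16≡18=s; e(4)→3·4+16≡2=c; l(11)→3·11+16≡23=x; e(4)→3·4+16≡2=c; c(2)→3·2+16≡22=w; t(19)→3·19+16≡21=v (all mod 26).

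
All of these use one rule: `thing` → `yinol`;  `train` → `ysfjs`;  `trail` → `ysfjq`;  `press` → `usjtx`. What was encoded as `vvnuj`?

Shifts by position in thing: pos 0: t→y (+5), pos 1: h→i (+1), pos 2: i→n (+5), pos 3: n→o (+1) — repeating every 2. It's a Vigenère-style cipher with numeric key [5,1]: position i shifts by key[i mod 2].
Reversing it on vvnuj: v−5=q, v−1=u, n−5=i, u−1=t, j−5=e.

quite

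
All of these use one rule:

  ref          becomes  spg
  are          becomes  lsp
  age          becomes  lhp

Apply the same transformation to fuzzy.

gfaaz

The shift depends on letter class: consonant r→s is +1, but vowel e→p is +11. The rule splits by letter class: vowels +11, consonants +1.
Applying it to fuzzy: f(cons)+1=g, u(vowel)+11=f, z(cons)+1=a, z(cons)+1=a, y(cons)+1=z.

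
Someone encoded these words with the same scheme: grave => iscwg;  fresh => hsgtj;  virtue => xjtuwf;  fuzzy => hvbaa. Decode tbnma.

rally

Shifts by position in grave: pos 0: g→i (+2), pos 1: r→s (+1), pos 2: a→c (+2), pos 3: v→w (+1) — repeating every 2. The shifts repeat in a cycle of length 2: positions 0,1,… shift by +2, +1, then the pattern repeats.
Reversing it on tbnma: t−2=r, b−1=a, n−2=l, m−1=l, a−2=y.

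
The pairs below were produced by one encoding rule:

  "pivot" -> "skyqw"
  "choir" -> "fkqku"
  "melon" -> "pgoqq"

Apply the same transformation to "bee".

The rule splits by letter class: vowels +2, consonants +3.
For bee: b(cons)+3=e, e(vowel)+2=g, e(vowel)+2=g.

egg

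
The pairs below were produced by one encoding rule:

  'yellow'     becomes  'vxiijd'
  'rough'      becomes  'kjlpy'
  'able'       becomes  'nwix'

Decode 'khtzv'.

risky

Each letter's alphabet position (a=0..z=25) is mapped through 9·x+13 mod 26 — an affine cipher.
Reversing it on khtzv: k(10)→3·(10−13)≡17=r; h(7)→3·(7−13)≡8=i; t(19)→3·(19−13)≡18=s; z(25)→3·(25−13)≡10=k; v(21)→3·(21−13)≡24=y (all mod 26).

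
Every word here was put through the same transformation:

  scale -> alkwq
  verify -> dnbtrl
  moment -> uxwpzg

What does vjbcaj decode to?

In scale: s→a is +8, c→l is +9, a→k is +10, l→w is +11 — the shift increases by 1 each position. Each letter shifts forward by (position + 8), i.e. 8, 9, 10, … — the shift grows by one for each successive letter.
Undoing it on vjbcaj: v−8=n, j−9=a, b−10=r, c−11=r, a−12=o, j−13=w.

narrow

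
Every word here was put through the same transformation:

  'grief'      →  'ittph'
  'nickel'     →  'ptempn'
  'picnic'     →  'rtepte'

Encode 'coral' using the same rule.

eztln

The shift depends on letter class: consonant g→i is +2, but vowel i→t is +11. Vowels shift forward by 11 and consonants shift forward by 2.
On coral: c(cons)+2=e, o(vowel)+11=z, r(cons)+2=t, a(vowel)+11=l, l(cons)+2=n.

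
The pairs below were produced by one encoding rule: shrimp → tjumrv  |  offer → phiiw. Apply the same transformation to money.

The shift increases by 1 at each position, starting from +1: 1, 2, 3, ….
On money: m+1=n, o+2=q, n+3=q, e+4=i, y+5=d.

nqqid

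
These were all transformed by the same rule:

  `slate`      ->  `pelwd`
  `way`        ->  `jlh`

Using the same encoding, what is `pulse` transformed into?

The output letters match the input read backwards, each shifted +11: slate reversed is etals. The word is reversed, then every letter is shifted forward by 11.
Applying it to pulse: reverse → eslup; then shift: e+11=p, s+11=d, l+11=w, u+11=f, p+11=a.

pdwfa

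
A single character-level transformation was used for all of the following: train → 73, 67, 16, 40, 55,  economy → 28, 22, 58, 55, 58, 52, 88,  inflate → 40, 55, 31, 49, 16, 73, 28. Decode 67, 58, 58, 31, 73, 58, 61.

rooftop

t(#20)→73 and r(#18)→67: differences scale by 3, so n = 3·pos + 13. Each letter becomes 3×(its alphabet position, a=1..z=26) + 13.
Decoding 67, 58, 58, 31, 73, 58, 61: 67→(67−13)÷3=18=r, 58→(58−13)÷3=15=o, 58→(58−13)÷3=15=o, 31→(31−13)÷3=6=f, 73→(73−13)÷3=20=t, 58→(58−13)÷3=15=o, 61→(61−13)÷3=16=p.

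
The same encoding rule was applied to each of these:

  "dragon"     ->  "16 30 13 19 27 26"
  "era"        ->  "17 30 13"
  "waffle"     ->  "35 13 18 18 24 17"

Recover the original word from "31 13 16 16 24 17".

saddle

d is letter #4 and maps to 16: an offset of 12. Letters become their 1-based position plus 12 (so a→13, b→14, …).
Decoding 31 13 16 16 24 17: 31→(31−12)÷1=19=s, 13→(13−12)÷1=1=a, 16→(16−12)÷1=4=d, 16→(16−12)÷1=4=d, 24→(24−12)÷1=12=l, 17→(17−12)÷1=5=e.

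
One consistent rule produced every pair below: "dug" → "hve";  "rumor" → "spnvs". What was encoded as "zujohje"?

The output letters match the input read backwards, each shifted +1: dug reversed is gud. Two steps: reverse the string, then apply a Caesar shift of +1.
Decoding zujohje: shift back: z−1=y, u−1=t, j−1=i, o−1=n, h−1=g, j−1=i, e−1=d → ytingid; then reverse → dignity.

dignity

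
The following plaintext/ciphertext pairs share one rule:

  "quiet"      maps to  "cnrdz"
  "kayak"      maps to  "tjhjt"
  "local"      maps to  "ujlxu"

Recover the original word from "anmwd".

The word is reversed, then every letter is shifted forward by 9.
Undoing it on anmwd: shift back: a−9=r, n−9=e, m−9=d, w−9=n, d−9=u → rednu; then reverse → under.

under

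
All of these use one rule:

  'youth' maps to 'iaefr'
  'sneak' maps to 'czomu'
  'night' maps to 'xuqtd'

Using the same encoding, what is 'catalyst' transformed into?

Shifts by position in youth: pos 0: y→i (+10), pos 1: o→a (+12), pos 2: u→e (+10), pos 3: t→f (+12) — repeating every 2. It's a Vigenère-style cipher with numeric key [10,12]: position i shifts by key[i mod 2].
Applying it to catalyst: c+10=m, a+12=m, t+10=d, a+12=m, l+10=v, y+12=k, s+10=c, t+12=f.

mmdmvkcf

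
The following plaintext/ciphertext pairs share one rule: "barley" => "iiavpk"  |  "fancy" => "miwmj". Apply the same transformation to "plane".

wtjxp

In barley: b→i is +7, a→i is +8, r→a is +9, l→v is +10 — the shift increases by 1 each position. Letter i (0-indexed) is shifted by i+7, so successive shifts are 7, 8, 9, ….
For plane: p+7=w, l+8=t, a+9=j, n+10=x, e+11=p.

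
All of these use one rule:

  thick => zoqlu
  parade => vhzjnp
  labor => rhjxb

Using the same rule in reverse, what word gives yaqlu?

In thick: t→z is +6, h→o is +7, i→q is +8, c→l is +9 — the shift increases by 1 each position. The shift increases by 1 at each position, starting from +6: 6, 7, 8, ….
Decoding yaqlu: y−6=s, a−7=t, q−8=i, l−9=c, u−10=k.

stick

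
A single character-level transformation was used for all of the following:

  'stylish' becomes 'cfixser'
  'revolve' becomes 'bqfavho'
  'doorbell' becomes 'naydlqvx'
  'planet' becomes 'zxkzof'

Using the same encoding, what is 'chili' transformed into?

mtsxs

Shifts by position in stylish: pos 0: s→c (+10), pos 1: t→f (+12), pos 2: y→i (+10), pos 3: l→x (+12) — repeating every 2. A repeating key of period 2 is used — shifts +10, +12 over and over.
On chili: c+10=m, h+12=t, i+10=s, l+12=x, i+10=s.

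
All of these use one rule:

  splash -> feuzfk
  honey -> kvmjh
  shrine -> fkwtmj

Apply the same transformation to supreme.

fxewjdj

Each letter's alphabet position (a=0..z=25) is mapped through 9·x+25 mod 26 — an affine cipher.
For supreme: s(18)→9·18+25≡5=f; u(20)→9·20+25≡23=x; p(15)→9·15+25≡4=e; r(17)→9·17+25≡22=w; e(4)→9·4+25≡9=j; m(12)→9·12+25≡3=d; e(4)→9·4+25≡9=j (all mod 26).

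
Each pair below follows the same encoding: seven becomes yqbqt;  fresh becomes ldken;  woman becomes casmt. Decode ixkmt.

Shifts by position in seven: pos 0: s→y (+6), pos 1: e→q (+12), pos 2: v→b (+6), pos 3: e→q (+12) — repeating every 2. It's a Vigenère-style cipher with numeric key [6,12]: position i shifts by key[i mod 2].
Reversing it on ixkmt: i−6=c, x−12=l, k−6=e, m−12=a, t−6=n.

clean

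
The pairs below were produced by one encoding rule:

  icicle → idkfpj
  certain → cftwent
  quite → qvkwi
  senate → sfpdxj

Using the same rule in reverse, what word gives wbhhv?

wafer

In icicle: i→i is +0, c→d is +1, i→k is +2, c→f is +3 — the shift increases by 1 each position. The shift increases by 1 at each position, starting from +0: 0, 1, 2, ….
Undoing it on wbhhv: w−0=w, b−1=a, h−2=f, h−3=e, v−4=r.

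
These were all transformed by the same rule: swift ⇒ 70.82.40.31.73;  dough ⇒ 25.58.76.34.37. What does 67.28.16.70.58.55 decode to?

reason

s(#19)→70 and w(#23)→82: differences scale by 3, so n = 3·pos + 13. The formula is n = 3×(alphabet index, a=1) + 13.
Reversing it on 67.28.16.70.58.55: 67→(67−13)÷3=18=r, 28→(28−13)÷3=5=e, 16→(16−13)÷3=1=a, 70→(70−13)÷3=19=s, 58→(58−13)÷3=15=o, 55→(55−13)÷3=14=n.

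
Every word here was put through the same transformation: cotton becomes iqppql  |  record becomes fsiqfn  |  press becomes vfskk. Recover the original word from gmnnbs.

c(2)→i(8) and o(14)→q(16) fit y≡5x+24 (mod 26); the inverse of 5 mod 26 is 21. This is an affine cipher: with a=0,…,z=25, each position x becomes (5x+24) mod 26.
Reversing it on gmnnbs: g(6)→21·(6−24)≡12=m; m(12)→21·(12−24)≡8=i; n(13)→21·(13−24)≡3=d; n(13)→21·(13−24)≡3=d; b(1)→21·(1−24)≡11=l; s(18)→21·(18−24)≡4=e (all mod 26).

middle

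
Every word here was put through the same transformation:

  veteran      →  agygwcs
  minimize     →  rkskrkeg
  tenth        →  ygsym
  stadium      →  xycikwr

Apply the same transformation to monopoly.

Vowels shift forward by 2 and consonants shift forward by 5.
For monopoly: m(cons)+5=r, o(vowel)+2=q, n(cons)+5=s, o(vowel)+2=q, p(cons)+5=u, o(vowel)+2=q, l(cons)+5=q, y(cons)+5=d.

rqsquqqd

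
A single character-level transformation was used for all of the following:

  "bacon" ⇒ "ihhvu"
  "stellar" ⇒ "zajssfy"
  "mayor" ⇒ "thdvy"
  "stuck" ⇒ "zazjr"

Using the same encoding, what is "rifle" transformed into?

ypksl

Shifts by position in bacon: pos 0: b→i (+7), pos 1: a→h (+7), pos 2: c→h (+5), pos 3: o→v (+7), pos 4: n→u (+7) — repeating every 3. A repeating key of period 3 is used — shifts +7, +7, +5 over and over.
Applying it to rifle: r+7=y, i+7=p, f+5=k, l+7=s, e+7=l.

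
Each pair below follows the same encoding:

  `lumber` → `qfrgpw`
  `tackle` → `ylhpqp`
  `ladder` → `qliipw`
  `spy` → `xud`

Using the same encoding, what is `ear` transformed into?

The shift depends on letter class: consonant l→q is +5, but vowel u→f is +11. Vowels shift forward by 11 and consonants shift forward by 5.
On ear: e(vowel)+11=p, a(vowel)+11=l, r(cons)+5=w.

plw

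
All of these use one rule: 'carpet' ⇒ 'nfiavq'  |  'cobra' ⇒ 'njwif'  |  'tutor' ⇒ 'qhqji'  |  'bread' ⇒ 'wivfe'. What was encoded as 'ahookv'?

puzzle

c(2)→n(13) and a(0)→f(5) fit y≡17x+5 (mod 26); the inverse of 17 mod 26 is 23. Treating letters as 0–25, the rule is x ↦ 17x + 5 (mod 26).
Reversing it on ahookv: a(0)→23·(0−5)≡15=p; h(7)→23·(7−5)≡20=u; o(14)→23·(14−5)≡25=z; o(14)→23·(14−5)≡25=z; k(10)→23·(10−5)≡11=l; v(21)→23·(21−5)≡4=e (all mod 26).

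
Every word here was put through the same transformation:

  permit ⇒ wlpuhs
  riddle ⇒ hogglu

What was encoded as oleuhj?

gerbil

The output letters match the input read backwards, each shifted +3: permit reversed is timrep. The word is reversed, then every letter is shifted forward by 3.
Decoding oleuhj: shift back: o−3=l, l−3=i, e−3=b, u−3=r, h−3=e, j−3=g → libreg; then reverse → gerbil.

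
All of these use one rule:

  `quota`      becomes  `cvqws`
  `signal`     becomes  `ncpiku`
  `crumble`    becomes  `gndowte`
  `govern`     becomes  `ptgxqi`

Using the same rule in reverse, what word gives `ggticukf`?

disagree

The word is reversed, then every letter is shifted forward by 2.
Undoing it on ggticukf: shift back: g−2=e, g−2=e, t−2=r, i−2=g, c−2=a, u−2=s, k−2=i, f−2=d → eergasid; then reverse → disagree.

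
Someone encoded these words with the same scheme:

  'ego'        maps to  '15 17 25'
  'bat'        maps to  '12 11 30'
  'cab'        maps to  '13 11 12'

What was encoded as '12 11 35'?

bay

Each letter is replaced by its alphabet position (a=1..z=26) + 10.
Undoing it on 12 11 35: 12→(12−10)÷1=2=b, 11→(11−10)÷1=1=a, 35→(35−10)÷1=25=y.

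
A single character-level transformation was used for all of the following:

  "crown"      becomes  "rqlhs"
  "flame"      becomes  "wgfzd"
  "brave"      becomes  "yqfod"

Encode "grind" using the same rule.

Treating letters as 0–25, the rule is x ↦ 19x + 5 (mod 26).
For grind: g(6)→19·6+5≡15=p; r(17)→19·17+5≡16=q; i(8)→19·8+5≡1=b; n(13)→19·13+5≡18=s; d(3)→19·3+5≡10=k (all mod 26).

pqbsk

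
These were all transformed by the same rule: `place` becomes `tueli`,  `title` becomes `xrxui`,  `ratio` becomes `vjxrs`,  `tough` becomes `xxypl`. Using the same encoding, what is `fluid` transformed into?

juyrh

Shifts by position in place: pos 0: p→t (+4), pos 1: l→u (+9), pos 2: a→e (+4), pos 3: c→l (+9) — repeating every 2. A repeating key of period 2 is used — shifts +4, +9 over and over.
On fluid: f+4=j, l+9=u, u+4=y, i+9=r, d+4=h.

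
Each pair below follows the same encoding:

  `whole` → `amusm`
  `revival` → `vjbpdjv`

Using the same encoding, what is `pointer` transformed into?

The shift increases by 1 at each position, starting from +4: 4, 5, 6, ….
Applying it to pointer: p+4=t, o+5=t, i+6=o, n+7=u, t+8=b, e+9=n, r+10=b.

ttoubnb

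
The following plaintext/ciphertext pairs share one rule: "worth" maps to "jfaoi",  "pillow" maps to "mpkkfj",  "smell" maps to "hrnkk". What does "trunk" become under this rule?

w(22)→j(9) and o(14)→f(5) fit y≡7x+11 (mod 26); the inverse of 7 mod 26 is 15. This is an affine cipher: with a=0,…,z=25, each position x becomes (7x+11) mod 26.
On trunk: t(19)→7·19+11≡14=o; r(17)→7·17+11≡0=a; u(20)→7·20+11≡21=v; n(13)→7·13+11≡24=y; k(10)→7·10+11≡3=d (all mod 26).

oavyd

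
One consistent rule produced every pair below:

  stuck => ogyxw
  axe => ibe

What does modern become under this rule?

The output letters match the input read backwards, each shifted +4: stuck reversed is kcuts. Read the word backwards and shift each letter +4.
On modern: reverse → nredom; then shift: n+4=r, r+4=v, e+4=i, d+4=h, o+4=s, m+4=q.

rvihsq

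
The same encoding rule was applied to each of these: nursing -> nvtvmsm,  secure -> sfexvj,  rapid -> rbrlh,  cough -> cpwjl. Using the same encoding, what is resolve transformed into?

rfurpak

Letter i (0-indexed) is shifted by i+0, so successive shifts are 0, 1, 2, ….
On resolve: r+0=r, e+1=f, s+2=u, o+3=r, l+4=p, v+5=a, e+6=k.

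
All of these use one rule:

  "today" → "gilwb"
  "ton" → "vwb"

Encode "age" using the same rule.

The output letters match the input read backwards, each shifted +8: today reversed is yadot. Read the word backwards and shift each letter +8.
Applying it to age: reverse → ega; then shift: e+8=m, g+8=o, a+8=i.

moi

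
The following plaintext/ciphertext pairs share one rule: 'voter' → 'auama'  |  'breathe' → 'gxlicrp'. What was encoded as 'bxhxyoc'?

wrapper

Each letter shifts forward by (position + 5), i.e. 5, 6, 7, … — the shift grows by one for each successive letter.
Decoding bxhxyoc: b−5=w, x−6=r, h−7=a, x−8=p, y−9=p, o−10=e, c−11=r.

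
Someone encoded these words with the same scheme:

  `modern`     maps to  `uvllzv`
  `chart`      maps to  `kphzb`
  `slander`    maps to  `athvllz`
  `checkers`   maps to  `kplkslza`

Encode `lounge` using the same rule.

tvbvol

The shift depends on letter class: consonant m→u is +8, but vowel o→v is +7. Two shifts are in play — +7 for a/e/i/o/u, +8 for every other letter.
For lounge: l(cons)+8=t, o(vowel)+7=v, u(vowel)+7=b, n(cons)+8=v, g(cons)+8=o, e(vowel)+7=l.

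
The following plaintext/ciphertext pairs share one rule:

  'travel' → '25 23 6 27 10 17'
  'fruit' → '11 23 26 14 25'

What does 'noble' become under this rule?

t is letter #20 and maps to 25: an offset of 5. Each letter is replaced by its alphabet position (a=1..z=26) + 5.
For noble: n=14→19, o=15→20, b=2→7, l=12→17, e=5→10.

19 20 7 17 10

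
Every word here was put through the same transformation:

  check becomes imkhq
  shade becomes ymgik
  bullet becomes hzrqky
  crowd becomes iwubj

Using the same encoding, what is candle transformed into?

Shifts by position in check: pos 0: c→i (+6), pos 1: h→m (+5), pos 2: e→k (+6), pos 3: c→h (+5) — repeating every 2. It's a Vigenère-style cipher with numeric key [6,5]: position i shifts by key[i mod 2].
For candle: c+6=i, a+5=f, n+6=t, d+5=i, l+6=r, e+5=j.

iftirj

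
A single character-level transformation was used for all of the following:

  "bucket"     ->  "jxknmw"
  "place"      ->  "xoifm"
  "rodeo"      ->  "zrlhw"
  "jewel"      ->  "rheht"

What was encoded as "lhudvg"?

demand

Shifts by position in bucket: pos 0: b→j (+8), pos 1: u→x (+3), pos 2: c→k (+8), pos 3: k→n (+3) — repeating every 2. It's a Vigenère-style cipher with numeric key [8,3]: position i shifts by key[i mod 2].
Undoing it on lhudvg: l−8=d, h−3=e, u−8=m, d−3=a, v−8=n, g−3=d.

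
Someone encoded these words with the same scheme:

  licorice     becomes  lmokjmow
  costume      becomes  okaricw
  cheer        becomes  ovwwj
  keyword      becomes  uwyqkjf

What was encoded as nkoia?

focus

l(11)→l(11) and i(8)→m(12) fit y≡17x+6 (mod 26); the inverse of 17 mod 26 is 23. This is an affine cipher: with a=0,…,z=25, each position x becomes (17x+6) mod 26.
Undoing it on nkoia: n(13)→23·(13−6)≡5=f; k(10)→23·(10−6)≡14=o; o(14)→23·(14−6)≡2=c; i(8)→23·(8−6)≡20=u; a(0)→23·(0−6)≡18=s (all mod 26).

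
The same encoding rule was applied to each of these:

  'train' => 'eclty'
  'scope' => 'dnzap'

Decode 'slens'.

hatch

Compare letters: t→e is +11, r→c is +11, a→l is +11 — a constant shift. Each letter is shifted forward by 11 in the alphabet (a Caesar shift of +11).
Decoding slens: s−11=h, l−11=a, e−11=t, n−11=c, s−11=h.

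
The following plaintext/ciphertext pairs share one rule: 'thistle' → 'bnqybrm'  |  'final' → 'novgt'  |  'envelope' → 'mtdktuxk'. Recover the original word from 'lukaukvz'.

The shifts repeat in a cycle of length 2: positions 0,1,… shift by +8, +6, then the pattern repeats.
Reversing it on lukaukvz: l−8=d, u−6=o, k−8=c, a−6=u, u−8=m, k−6=e, v−8=n, z−6=t.

document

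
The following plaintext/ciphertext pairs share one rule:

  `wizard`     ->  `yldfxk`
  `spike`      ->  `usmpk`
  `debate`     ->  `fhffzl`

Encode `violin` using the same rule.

xlsqou

In wizard: w→y is +2, i→l is +3, z→d is +4, a→f is +5 — the shift increases by 1 each position. The shift increases by 1 at each position, starting from +2: 2, 3, 4, ….
On violin: v+2=x, i+3=l, o+4=s, l+5=q, i+6=o, n+7=u.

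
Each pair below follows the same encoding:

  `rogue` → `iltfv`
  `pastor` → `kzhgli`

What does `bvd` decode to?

This is the alphabet-reversal cipher (Atbash): a becomes z, b becomes y, etc.
Reversing it on bvd: b↔y, v↔e, d↔w.

yew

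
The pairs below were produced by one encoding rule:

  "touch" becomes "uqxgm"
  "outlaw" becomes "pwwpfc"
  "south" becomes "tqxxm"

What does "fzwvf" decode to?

extra

The shift increases by 1 at each position, starting from +1: 1, 2, 3, ….
Undoing it on fzwvf: f−1=e, z−2=x, w−3=t, v−4=r, f−5=a.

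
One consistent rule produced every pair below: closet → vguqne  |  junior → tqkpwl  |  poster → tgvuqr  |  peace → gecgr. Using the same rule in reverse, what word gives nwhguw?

The word is reversed, then every letter is shifted forward by 2.
Reversing it on nwhguw: shift back: n−2=l, w−2=u, h−2=f, g−2=e, u−2=s, w−2=u → lufesu; then reverse → useful.

useful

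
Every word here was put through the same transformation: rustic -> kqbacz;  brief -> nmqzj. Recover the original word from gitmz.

The output letters match the input read backwards, each shifted +8: rustic reversed is citsur. Two steps: reverse the string, then apply a Caesar shift of +8.
Reversing it on gitmz: shift back: g−8=y, i−8=a, t−8=l, m−8=e, z−8=r → yaler; then reverse → relay.

relay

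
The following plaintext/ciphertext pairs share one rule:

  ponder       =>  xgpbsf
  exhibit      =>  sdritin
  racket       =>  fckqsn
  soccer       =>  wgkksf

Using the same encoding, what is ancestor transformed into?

cpkswngf

Treating letters as 0–25, the rule is x ↦ 17x + 2 (mod 26).
Applying it to ancestor: a(0)→17·0+2≡2=c; n(13)→17·13+2≡15=p; c(2)→17·2+2≡10=k; e(4)→17·4+2≡18=s; s(18)→17·18+2≡22=w; t(19)→17·19+2≡13=n; o(14)→17·14+2≡6=g; r(17)→17·17+2≡5=f (all mod 26).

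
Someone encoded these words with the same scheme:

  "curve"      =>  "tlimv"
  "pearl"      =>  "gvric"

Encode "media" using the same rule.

dvuzr

It's a constant shift of +17 (ROT17).
Applying it to media: m+17=d, e+17=v, d+17=u, i+17=z, a+17=r.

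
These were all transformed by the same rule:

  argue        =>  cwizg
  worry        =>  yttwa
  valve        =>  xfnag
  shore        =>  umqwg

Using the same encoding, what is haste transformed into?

Shifts by position in argue: pos 0: a→c (+2), pos 1: r→w (+5), pos 2: g→i (+2), pos 3: u→z (+5) — repeating every 2. It's a Vigenère-style cipher with numeric key [2,5]: position i shifts by key[i mod 2].
On haste: h+2=j, a+5=f, s+2=u, t+5=y, e+2=g.

jfuyg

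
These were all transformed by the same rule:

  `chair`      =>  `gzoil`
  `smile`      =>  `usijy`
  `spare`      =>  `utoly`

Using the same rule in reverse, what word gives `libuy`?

Treating letters as 0–25, the rule is x ↦ 9x + 14 (mod 26).
Undoing it on libuy: l(11)→3·(11−14)≡17=r; i(8)→3·(8−14)≡8=i; b(1)→3·(1−14)≡13=n; u(20)→3·(20−14)≡18=s; y(24)→3·(24−14)≡4=e (all mod 26).

rinse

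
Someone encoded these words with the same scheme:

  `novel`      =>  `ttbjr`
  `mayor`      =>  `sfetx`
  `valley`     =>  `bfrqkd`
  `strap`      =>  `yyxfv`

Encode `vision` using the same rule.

A repeating key of period 2 is used — shifts +6, +5 over and over.
On vision: v+6=b, i+5=n, s+6=y, i+5=n, o+6=u, n+5=s.

bnynus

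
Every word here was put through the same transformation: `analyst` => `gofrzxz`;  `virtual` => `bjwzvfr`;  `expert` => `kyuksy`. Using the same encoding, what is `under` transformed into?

It's a Vigenère-style cipher with numeric key [6,1,5]: position i shifts by key[i mod 3].
Applying it to under: u+6=a, n+1=o, d+5=i, e+6=k, r+1=s.

aoiks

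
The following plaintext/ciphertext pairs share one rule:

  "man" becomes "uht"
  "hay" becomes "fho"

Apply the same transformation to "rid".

kpy

The output letters match the input read backwards, each shifted +7: man reversed is nam. The word is reversed, then every letter is shifted forward by 7.
For rid: reverse → dir; then shift: d+7=k, i+7=p, r+7=y.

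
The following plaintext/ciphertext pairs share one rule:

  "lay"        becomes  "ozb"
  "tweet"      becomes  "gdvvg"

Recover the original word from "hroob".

Each pair mirrors across the alphabet (l↔o, a↔z, y↔b): positions sum to 25. Each letter is replaced by its mirror in the alphabet: a↔z, b↔y, c↔x, and so on (the Atbash cipher).
Reversing it on hroob: h↔s, r↔i, o↔l, o↔l, b↔y.

silly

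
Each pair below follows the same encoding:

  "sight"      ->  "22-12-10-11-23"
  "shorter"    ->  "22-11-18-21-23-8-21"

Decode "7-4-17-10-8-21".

Letters become their 1-based position plus 3 (so a→4, b→5, …).
Undoing it on 7-4-17-10-8-21: 7→(7−3)÷1=4=d, 4→(4−3)÷1=1=a, 17→(17−3)÷1=14=n, 10→(10−3)÷1=7=g, 8→(8−3)÷1=5=e, 21→(21−3)÷1=18=r.

danger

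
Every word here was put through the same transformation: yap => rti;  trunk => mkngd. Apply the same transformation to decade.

Compare letters: y→r is +19, a→t is +19, p→i is +19 — a constant shift. This is a Caesar cipher with shift 19.
For decade: d+19=w, e+19=x, c+19=v, a+19=t, d+19=w, e+19=x.

wxvtwx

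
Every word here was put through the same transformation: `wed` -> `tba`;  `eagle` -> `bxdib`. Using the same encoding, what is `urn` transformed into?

rok

Compare letters: w→t is +23, e→b is +23, d→a is +23 — a constant shift. It's a constant shift of +23 (ROT23).
On urn: u+23=r, r+23=o, n+23=k.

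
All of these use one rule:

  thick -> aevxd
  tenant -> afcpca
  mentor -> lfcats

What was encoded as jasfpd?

This is an affine cipher: with a=0,…,z=25, each position x becomes (17x+15) mod 26.
Reversing it on jasfpd: j(9)→23·(9−15)≡18=s; a(0)→23·(0−15)≡19=t; s(18)→23·(18−15)≡17=r; f(5)→23·(5−15)≡4=e; p(15)→23·(15−15)≡0=a; d(3)→23·(3−15)≡10=k (all mod 26).

streak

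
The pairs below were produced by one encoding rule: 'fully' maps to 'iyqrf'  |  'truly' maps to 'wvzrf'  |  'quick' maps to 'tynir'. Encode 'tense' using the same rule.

In fully: f→i is +3, u→y is +4, l→q is +5, l→r is +6 — the shift increases by 1 each position. Each letter shifts forward by (position + 3), i.e. 3, 4, 5, … — the shift grows by one for each successive letter.
For tense: t+3=w, e+4=i, n+5=s, s+6=y, e+7=l.

wisyl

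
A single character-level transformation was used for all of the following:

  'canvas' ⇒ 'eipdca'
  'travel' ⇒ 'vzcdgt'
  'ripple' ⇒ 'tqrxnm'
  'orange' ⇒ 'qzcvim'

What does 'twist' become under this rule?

vekav

Shifts by position in canvas: pos 0: c→e (+2), pos 1: a→i (+8), pos 2: n→p (+2), pos 3: v→d (+8) — repeating every 2. It's a Vigenère-style cipher with numeric key [2,8]: position i shifts by key[i mod 2].
On twist: t+2=v, w+8=e, i+2=k, s+8=a, t+2=v.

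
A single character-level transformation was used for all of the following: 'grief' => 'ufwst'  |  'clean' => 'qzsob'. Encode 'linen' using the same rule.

zwbsb

Compare letters: g→u is +14, r→f is +14, i→w is +14 — a constant shift. This is a Caesar cipher with shift 14.
On linen: l+14=z, i+14=w, n+14=b, e+14=s, n+14=b.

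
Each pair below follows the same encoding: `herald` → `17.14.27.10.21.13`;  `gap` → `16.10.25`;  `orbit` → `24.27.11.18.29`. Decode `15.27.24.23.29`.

h is letter #8 and maps to 17: an offset of 9. Each letter is replaced by its alphabet position (a=1..z=26) + 9.
Decoding 15.27.24.23.29: 15→(15−9)÷1=6=f, 27→(27−9)÷1=18=r, 24→(24−9)÷1=15=o, 23→(23−9)÷1=14=n, 29→(29−9)÷1=20=t.

front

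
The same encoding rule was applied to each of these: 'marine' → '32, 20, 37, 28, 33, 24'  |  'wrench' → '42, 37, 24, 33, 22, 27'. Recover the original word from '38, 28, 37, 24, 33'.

siren

m is letter #13 and maps to 32: an offset of 19. Each letter is replaced by its alphabet position (a=1..z=26) + 19.
Decoding 38, 28, 37, 24, 33: 38→(38−19)÷1=19=s, 28→(28−19)÷1=9=i, 37→(37−19)÷1=18=r, 24→(24−19)÷1=5=e, 33→(33−19)÷1=14=n.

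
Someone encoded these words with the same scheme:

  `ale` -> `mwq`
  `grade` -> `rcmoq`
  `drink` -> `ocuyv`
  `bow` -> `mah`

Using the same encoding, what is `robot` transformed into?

camae

The shift depends on letter class: consonant l→w is +11, but vowel a→m is +12. The rule splits by letter class: vowels +12, consonants +11.
For robot: r(cons)+11=c, o(vowel)+12=a, b(cons)+11=m, o(vowel)+12=a, t(cons)+11=e.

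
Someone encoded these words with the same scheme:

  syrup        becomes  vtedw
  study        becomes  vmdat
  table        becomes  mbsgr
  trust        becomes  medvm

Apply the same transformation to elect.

rgrjm

Each letter's alphabet position (a=0..z=25) is mapped through 17·x+1 mod 26 — an affine cipher.
Applying it to elect: e(4)→17·4+1≡17=r; l(11)→17·11+1≡6=g; e(4)→17·4+1≡17=r; c(2)→17·2+1≡9=j; t(19)→17·19+1≡12=m (all mod 26).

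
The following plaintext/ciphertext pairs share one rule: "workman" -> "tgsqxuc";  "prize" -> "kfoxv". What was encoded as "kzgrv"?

plate

The output letters match the input read backwards, each shifted +6: workman reversed is namkrow. The word is reversed, then every letter is shifted forward by 6.
Reversing it on kzgrv: shift back: k−6=e, z−6=t, g−6=a, r−6=l, v−6=p → etalp; then reverse → plate.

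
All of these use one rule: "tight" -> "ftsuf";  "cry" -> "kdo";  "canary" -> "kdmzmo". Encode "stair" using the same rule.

dumfe

The word is reversed, then every letter is shifted forward by 12.
On stair: reverse → riats; then shift: r+12=d, i+12=u, a+12=m, t+12=f, s+12=e.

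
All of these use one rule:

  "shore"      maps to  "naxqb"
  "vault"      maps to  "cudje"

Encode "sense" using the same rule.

The output letters match the input read backwards, each shifted +9: shore reversed is erohs. The word is reversed, then every letter is shifted forward by 9.
Applying it to sense: reverse → esnes; then shift: e+9=n, s+9=b, n+9=w, e+9=n, s+9=b.

nbwnb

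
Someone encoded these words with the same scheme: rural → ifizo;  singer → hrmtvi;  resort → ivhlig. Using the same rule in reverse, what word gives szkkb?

happy

Each pair mirrors across the alphabet (r↔i, u↔f, r↔i): positions sum to 25. Each letter is replaced by its mirror in the alphabet: a↔z, b↔y, c↔x, and so on (the Atbash cipher).
Decoding szkkb: s↔h, z↔a, k↔p, k↔p, b↔y.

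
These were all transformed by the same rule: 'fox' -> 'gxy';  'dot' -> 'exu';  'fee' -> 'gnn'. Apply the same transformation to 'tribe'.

usrcn

The shift depends on letter class: consonant f→g is +1, but vowel o→x is +9. Two shifts are in play — +9 for a/e/i/o/u, +1 for every other letter.
For tribe: t(cons)+1=u, r(cons)+1=s, i(vowel)+9=r, b(cons)+1=c, e(vowel)+9=n.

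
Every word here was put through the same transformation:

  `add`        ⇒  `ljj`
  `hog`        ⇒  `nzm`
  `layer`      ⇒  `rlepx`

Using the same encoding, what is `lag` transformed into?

Vowels shift forward by 11 and consonants shift forward by 6.
Applying it to lag: l(cons)+6=r, a(vowel)+11=l, g(cons)+6=m.

rlm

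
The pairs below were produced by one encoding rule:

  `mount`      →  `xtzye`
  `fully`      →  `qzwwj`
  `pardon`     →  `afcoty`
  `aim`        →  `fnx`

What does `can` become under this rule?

nfy

The shift depends on letter class: consonant m→x is +11, but vowel o→t is +5. Two shifts are in play — +5 for a/e/i/o/u, +11 for every other letter.
For can: c(cons)+11=n, a(vowel)+5=f, n(cons)+11=y.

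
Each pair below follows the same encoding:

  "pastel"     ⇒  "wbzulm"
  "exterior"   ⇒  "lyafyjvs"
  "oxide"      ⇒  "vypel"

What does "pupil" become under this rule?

wvwjs

Shifts by position in pastel: pos 0: p→w (+7), pos 1: a→b (+1), pos 2: s→z (+7), pos 3: t→u (+1) — repeating every 2. It's a Vigenère-style cipher with numeric key [7,1]: position i shifts by key[i mod 2].
Applying it to pupil: p+7=w, u+1=v, p+7=w, i+1=j, l+7=s.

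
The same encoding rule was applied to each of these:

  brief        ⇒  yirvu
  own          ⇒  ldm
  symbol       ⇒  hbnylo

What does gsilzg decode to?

throat

Each pair mirrors across the alphabet (b↔y, r↔i, i↔r): positions sum to 25. Each letter is replaced by its mirror in the alphabet: a↔z, b↔y, c↔x, and so on (the Atbash cipher).
Undoing it on gsilzg: g↔t, s↔h, i↔r, l↔o, z↔a, g↔t.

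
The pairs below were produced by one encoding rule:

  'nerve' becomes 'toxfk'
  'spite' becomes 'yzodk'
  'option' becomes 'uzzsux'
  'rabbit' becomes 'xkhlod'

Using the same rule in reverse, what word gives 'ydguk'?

stake

Shifts by position in nerve: pos 0: n→t (+6), pos 1: e→o (+10), pos 2: r→x (+6), pos 3: v→f (+10) — repeating every 2. The shifts repeat in a cycle of length 2: positions 0,1,… shift by +6, +10, then the pattern repeats.
Decoding ydguk: y−6=s, d−10=t, g−6=a, u−10=k, k−6=e.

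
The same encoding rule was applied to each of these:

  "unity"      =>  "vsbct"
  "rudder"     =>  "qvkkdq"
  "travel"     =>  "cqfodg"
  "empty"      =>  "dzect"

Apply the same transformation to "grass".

This is an affine cipher: with a=0,…,z=25, each position x becomes (19x+5) mod 26.
On grass: g(6)→19·6+5≡15=p; r(17)→19·17+5≡16=q; a(0)→19·0+5≡5=f; s(18)→19·18+5≡9=j; s(18)→19·18+5≡9=j (all mod 26).

pqfjj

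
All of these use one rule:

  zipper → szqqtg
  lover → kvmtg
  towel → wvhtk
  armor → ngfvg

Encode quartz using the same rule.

lrngws

z(25)→s(18) and i(8)→z(25) fit y≡21x+13 (mod 26); the inverse of 21 mod 26 is 5. Each letter's alphabet position (a=0..z=25) is mapped through 21·x+13 mod 26 — an affine cipher.
Applying it to quartz: q(16)→21·16+13≡11=l; u(20)→21·20+13≡17=r; a(0)→21·0+13≡13=n; r(17)→21·17+13≡6=g; t(19)→21·19+13≡22=w; z(25)→21·25+13≡18=s (all mod 26).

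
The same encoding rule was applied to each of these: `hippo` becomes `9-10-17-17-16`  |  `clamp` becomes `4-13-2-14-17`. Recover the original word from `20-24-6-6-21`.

Each letter is replaced by its alphabet position (a=1..z=26) + 1.
Undoing it on 20-24-6-6-21: 20→(20−1)÷1=19=s, 24→(24−1)÷1=23=w, 6→(6−1)÷1=5=e, 6→(6−1)÷1=5=e, 21→(21−1)÷1=20=t.

sweet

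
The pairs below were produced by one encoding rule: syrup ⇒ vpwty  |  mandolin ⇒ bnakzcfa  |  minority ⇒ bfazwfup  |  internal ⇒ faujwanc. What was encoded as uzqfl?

s(18)→v(21) and y(24)→p(15) fit y≡25x+13 (mod 26); the inverse of 25 mod 26 is 25. Each letter's alphabet position (a=0..z=25) is mapped through 25·x+13 mod 26 — an affine cipher.
Undoing it on uzqfl: u(20)→25·(20−13)≡19=t; z(25)→25·(25−13)≡14=o; q(16)→25·(16−13)≡23=x; f(5)→25·(5−13)≡8=i; l(11)→25·(11−13)≡2=c (all mod 26).

toxic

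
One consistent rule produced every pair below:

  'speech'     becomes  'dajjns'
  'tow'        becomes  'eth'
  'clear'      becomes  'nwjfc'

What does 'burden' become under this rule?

mzcojy

The shift depends on letter class: consonant s→d is +11, but vowel e→j is +5. The rule splits by letter class: vowels +5, consonants +11.
For burden: b(cons)+11=m, u(vowel)+5=z, r(cons)+11=c, d(cons)+11=o, e(vowel)+5=j, n(cons)+11=y.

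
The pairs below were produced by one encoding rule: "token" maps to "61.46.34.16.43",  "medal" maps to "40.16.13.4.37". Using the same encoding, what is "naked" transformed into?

43.4.34.16.13

Each letter becomes 3×(its alphabet position, a=1..z=26) + 1.
For naked: n=14→43, a=1→4, k=11→34, e=5→16, d=4→13.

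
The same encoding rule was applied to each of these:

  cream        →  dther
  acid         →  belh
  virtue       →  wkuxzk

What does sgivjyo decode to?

In cream: c→d is +1, r→t is +2, e→h is +3, a→e is +4 — the shift increases by 1 each position. Letter i (0-indexed) is shifted by i+1, so successive shifts are 1, 2, 3, ….
Decoding sgivjyo: s−1=r, g−2=e, i−3=f, v−4=r, j−5=e, y−6=s, o−7=h.

refresh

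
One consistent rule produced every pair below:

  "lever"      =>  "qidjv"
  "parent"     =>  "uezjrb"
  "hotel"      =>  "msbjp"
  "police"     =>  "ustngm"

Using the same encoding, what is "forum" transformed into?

kszzq

Shifts by position in lever: pos 0: l→q (+5), pos 1: e→i (+4), pos 2: v→d (+8), pos 3: e→j (+5), pos 4: r→v (+4) — repeating every 3. The shifts repeat in a cycle of length 3: positions 0,1,… shift by +5, +4, +8, then the pattern repeats.
Applying it to forum: f+5=k, o+4=s, r+8=z, u+5=z, m+4=q.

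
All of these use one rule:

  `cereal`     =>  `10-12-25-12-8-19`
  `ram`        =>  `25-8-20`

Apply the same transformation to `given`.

The number is (letter's place in the alphabet, a=1) + 7.
For given: g=7→14, i=9→16, v=22→29, e=5→12, n=14→21.

14-16-29-12-21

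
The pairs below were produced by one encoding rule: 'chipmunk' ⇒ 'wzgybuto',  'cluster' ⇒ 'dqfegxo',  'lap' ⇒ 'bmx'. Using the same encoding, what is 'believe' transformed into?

qhquxqn

The output letters match the input read backwards, each shifted +12: chipmunk reversed is knumpihc. Read the word backwards and shift each letter +12.
For believe: reverse → eveileb; then shift: e+12=q, v+12=h, e+12=q, i+12=u, l+12=x, e+12=q, b+12=n.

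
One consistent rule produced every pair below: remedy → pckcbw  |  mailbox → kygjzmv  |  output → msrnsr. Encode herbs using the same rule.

fcpzq

Compare letters: r→p is +24, e→c is +24, m→k is +24 — a constant shift. Every letter moves 24 places later in the alphabet, wrapping around z→a.
On herbs: h+24=f, e+24=c, r+24=p, b+24=z, s+24=q.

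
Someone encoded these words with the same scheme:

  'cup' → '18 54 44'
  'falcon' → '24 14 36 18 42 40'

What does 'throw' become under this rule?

52 28 48 42 58

c(#3)→18 and u(#21)→54: differences scale by 2, so n = 2·pos + 12. The formula is n = 2×(alphabet index, a=1) + 12.
On throw: t=20→52, h=8→28, r=18→48, o=15→42, w=23→58.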